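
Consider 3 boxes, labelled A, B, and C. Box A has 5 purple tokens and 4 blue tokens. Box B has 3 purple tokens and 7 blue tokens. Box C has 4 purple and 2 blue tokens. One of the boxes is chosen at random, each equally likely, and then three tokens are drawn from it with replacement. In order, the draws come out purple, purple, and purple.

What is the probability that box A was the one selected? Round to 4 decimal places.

Compute the likelihood of the observed sequence for each case: P(data | box A) = (5/9)(5/9)(5/9) = 0.17147; P(data | box B) = (3/10)(3/10)(3/10) = 0.027; P(data | box C) = (4/6)(4/6)(4/6) = 0.2963.
The prior-weighted likelihoods are 1/3 · 0.17147 = 0.057156, 1/3 · 0.027 = 0.009, 1/3 · 0.2963 = 0.098765; summing to 0.16492.
So P(box A | data) = (0.057156) / (0.16492) = 0.34656.

0.3466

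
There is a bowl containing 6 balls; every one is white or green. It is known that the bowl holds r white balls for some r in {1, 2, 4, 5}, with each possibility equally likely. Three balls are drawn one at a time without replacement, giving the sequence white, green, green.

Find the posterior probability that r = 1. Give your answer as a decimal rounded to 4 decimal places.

Compute the likelihood of the observed sequence for each case: P(data | r = 1) = (1/6)(5/5)(4/4) = 1/6; P(data | r = 2) = (2/6)(4/5)(3/4) = 1/5; P(data | r = 4) = (4/6)(2/5)(1/4) = 1/15; P(data | r = 5) = (5/6)(1/5)(0/4) = 0.
Weighting by the prior gives 1/4 · 1/6 = 1/24, 1/4 · 1/5 = 1/20, 1/4 · 1/15 = 1/60, 1/4 · 0 = 0; these sum to 13/120.
So P(r = 1 | data) = (1/24) / (13/120) = 5/13.

0.3846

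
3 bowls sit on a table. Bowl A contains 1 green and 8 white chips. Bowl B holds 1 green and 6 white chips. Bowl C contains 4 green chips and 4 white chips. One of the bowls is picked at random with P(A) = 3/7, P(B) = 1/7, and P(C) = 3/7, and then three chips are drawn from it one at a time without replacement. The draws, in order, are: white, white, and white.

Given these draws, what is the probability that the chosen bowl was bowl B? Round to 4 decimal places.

Compute the likelihood of the observed sequence for each case: P(data | bowl A) = (8/9)(7/8)(6/7) = 2/3; P(data | bowl B) = (6/7)(5/6)(4/5) = 4/7; P(data | bowl C) = (4/8)(3/7)(2/6) = 1/14.
The prior-weighted likelihoods are 3/7 · 2/3 = 2/7, 1/7 · 4/7 = 4/49, 3/7 · 1/14 = 3/98; summing to 39/98.
Hence P(bowl B | data) = (4/49) / (39/98) = 8/39.

0.2051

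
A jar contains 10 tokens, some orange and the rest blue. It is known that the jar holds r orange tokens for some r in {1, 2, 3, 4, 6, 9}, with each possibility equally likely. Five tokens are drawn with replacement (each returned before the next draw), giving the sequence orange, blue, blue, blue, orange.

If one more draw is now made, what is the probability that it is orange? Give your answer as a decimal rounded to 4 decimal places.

0.3628

For each hypothesis, P(data | H) works out to: P(data | r = 1) = (1/10)(9/10)(9/10)(9/10)(1/10) = 0.00729; P(data | r = 2) = (2/10)(8/10)(8/10)(8/10)(2/10) = 0.02048; P(data | r = 3) = (3/10)(7/10)(7/10)(7/10)(3/10) = 0.03087; P(data | r = 4) = (4/10)(6/10)(6/10)(6/10)(4/10) = 0.03456; P(data | r = 6) = (6/10)(4/10)(4/10)(4/10)(6/10) = 0.02304; P(data | r = 9) = (9/10)(1/10)(1/10)(1/10)(9/10) = 0.00081.
The prior-weighted likelihoods are 1/6 · 0.00729 = 0.001215, 1/6 · 0.02048 = 0.0034133, 1/6 · 0.03087 = 0.005145, 1/6 · 0.03456 = 0.00576, 1/6 · 0.02304 = 0.00384, 1/6 · 0.00081 = 0.000135; with total 0.019508.
Normalising, the posterior is P(r = 1 | data) = 0.062281, P(r = 2 | data) = 0.17497, P(r = 3 | data) = 0.26373, P(r = 4 | data) = 0.29526, P(r = 6 | data) = 0.19684, P(r = 9 | data) = 0.0069201.
So P(orange next | data) = Σ P(orange next | H) P(H | data) = (1/10)(0.062281) + (1/5)(0.17497) + (3/10)(0.26373) + (2/5)(0.29526) + (3/5)(0.19684) + (9/10)(0.0069201) = 0.36278.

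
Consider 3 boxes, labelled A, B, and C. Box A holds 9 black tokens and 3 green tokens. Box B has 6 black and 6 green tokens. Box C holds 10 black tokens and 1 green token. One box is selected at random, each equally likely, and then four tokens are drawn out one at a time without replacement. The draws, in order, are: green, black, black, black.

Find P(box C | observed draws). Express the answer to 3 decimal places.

0.326

Under each hypothesis, the probability of the observed sequence is: P(data | box A) = (3/12)(9/11)(8/10)(7/9) = 7/55; P(data | box B) = (6/12)(6/11)(5/10)(4/9) = 2/33; P(data | box C) = (1/11)(10/10)(9/9)(8/8) = 1/11.
Weighting by the prior gives 1/3 · 7/55 = 7/165, 1/3 · 2/33 = 2/99, 1/3 · 1/11 = 1/33; these sum to 46/495.
So P(box C | data) = (1/33) / (46/495) = 15/46.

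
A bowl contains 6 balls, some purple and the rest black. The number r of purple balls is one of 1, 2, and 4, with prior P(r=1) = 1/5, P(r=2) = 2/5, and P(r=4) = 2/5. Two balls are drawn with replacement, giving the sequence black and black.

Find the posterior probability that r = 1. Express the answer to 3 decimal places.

0.385

For each hypothesis, P(data | H) works out to: P(data | r = 1) = (5/6)(5/6) = 25/36; P(data | r = 2) = (4/6)(4/6) = 4/9; P(data | r = 4) = (2/6)(2/6) = 1/9.
Weighting by the prior gives 1/5 · 25/36 = 5/36, 2/5 · 4/9 = 8/45, 2/5 · 1/9 = 2/45; these sum to 13/36.
Hence P(r = 1 | data) = (5/36) / (13/36) = 5/13.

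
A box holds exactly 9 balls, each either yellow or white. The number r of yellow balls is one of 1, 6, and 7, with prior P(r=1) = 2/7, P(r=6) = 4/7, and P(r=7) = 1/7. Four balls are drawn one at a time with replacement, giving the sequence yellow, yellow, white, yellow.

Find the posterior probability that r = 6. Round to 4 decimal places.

For each hypothesis, P(data | H) works out to: P(data | r = 1) = (1/9)(1/9)(8/9)(1/9) = 0.0012193; P(data | r = 6) = (6/9)(6/9)(3/9)(6/9) = 0.098765; P(data | r = 7) = (7/9)(7/9)(2/9)(7/9) = 0.10456.
Weighting by the prior gives 2/7 · 0.0012193 = 0.00034838, 4/7 · 0.098765 = 0.056437, 1/7 · 0.10456 = 0.014937; these sum to 0.071723.
So P(r = 6 | data) = (0.056437) / (0.071723) = 0.78689.

0.7869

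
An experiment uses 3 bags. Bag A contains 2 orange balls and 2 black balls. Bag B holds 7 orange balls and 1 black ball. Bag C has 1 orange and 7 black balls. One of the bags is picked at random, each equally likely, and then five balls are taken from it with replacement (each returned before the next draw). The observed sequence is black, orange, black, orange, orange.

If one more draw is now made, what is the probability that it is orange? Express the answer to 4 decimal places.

0.5779

Compute the likelihood of the observed sequence for each case: P(data | bag A) = (2/4)(2/4)(2/4)(2/4)(2/4) = 0.03125; P(data | bag B) = (1/8)(7/8)(1/8)(7/8)(7/8) = 0.010468; P(data | bag C) = (7/8)(1/8)(7/8)(1/8)(1/8) = 0.0014954.
Multiplying each by its prior: 1/3 · 0.03125 = 0.010417, 1/3 · 0.010468 = 0.0034892, 1/3 · 0.0014954 = 0.00049845; these sum to 0.014404.
Dividing through by the total gives posterior P(bag A | data) = 0.72316, P(bag B | data) = 0.24223, P(bag C | data) = 0.034605.
Averaging over the posterior, P(orange next | data) = (1/2)(0.72316) + (7/8)(0.24223) + (1/8)(0.034605) = 0.57786.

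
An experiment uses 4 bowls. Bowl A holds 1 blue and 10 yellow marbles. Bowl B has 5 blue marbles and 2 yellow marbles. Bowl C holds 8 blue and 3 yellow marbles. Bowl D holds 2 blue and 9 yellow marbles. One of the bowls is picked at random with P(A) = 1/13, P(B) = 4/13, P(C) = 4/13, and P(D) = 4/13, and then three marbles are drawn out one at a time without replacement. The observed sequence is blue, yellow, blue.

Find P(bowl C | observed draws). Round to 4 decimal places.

0.4485

The likelihood of the observed sequence under each hypothesis: P(data | bowl A) = (1/11)(10/10)(0/9) = 0; P(data | bowl B) = (5/7)(2/6)(4/5) = 0.19048; P(data | bowl C) = (8/11)(3/10)(7/9) = 0.1697; P(data | bowl D) = (2/11)(9/10)(1/9) = 0.018182.
The prior-weighted likelihoods are 1/13 · 0 = 0, 4/13 · 0.19048 = 0.058608, 4/13 · 0.1697 = 0.052214, 4/13 · 0.018182 = 0.0055944; summing to 0.11642.
Hence P(bowl C | data) = (0.052214) / (0.11642) = 0.44851.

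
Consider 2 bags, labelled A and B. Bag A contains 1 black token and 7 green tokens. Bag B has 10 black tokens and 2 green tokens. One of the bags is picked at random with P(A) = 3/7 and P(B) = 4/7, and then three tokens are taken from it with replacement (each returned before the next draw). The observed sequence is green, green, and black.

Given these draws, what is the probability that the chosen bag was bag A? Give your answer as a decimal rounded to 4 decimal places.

The likelihood of the observed sequence under each hypothesis: P(data | bag A) = (7/8)(7/8)(1/8) = 0.095703; P(data | bag B) = (2/12)(2/12)(10/12) = 0.023148.
The prior-weighted likelihoods are 3/7 · 0.095703 = 0.041016, 4/7 · 0.023148 = 0.013228; these sum to 0.054243.
Therefore the posterior P(bag A | data) = (0.041016) / (0.054243) = 0.75614.

0.7561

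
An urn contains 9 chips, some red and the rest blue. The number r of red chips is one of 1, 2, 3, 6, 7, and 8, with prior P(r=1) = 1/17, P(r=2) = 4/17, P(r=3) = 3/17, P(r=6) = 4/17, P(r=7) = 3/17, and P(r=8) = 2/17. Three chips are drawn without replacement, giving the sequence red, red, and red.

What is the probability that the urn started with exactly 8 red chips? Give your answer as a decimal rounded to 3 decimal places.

Under each hypothesis, the probability of the observed sequence is: P(data | r = 1) = (1/9)(0/8) = 0; P(data | r = 2) = (2/9)(1/8)(0/7) = 0; P(data | r = 3) = (3/9)(2/8)(1/7) = 1/84; P(data | r = 6) = (6/9)(5/8)(4/7) = 5/21; P(data | r = 7) = (7/9)(6/8)(5/7) = 5/12; P(data | r = 8) = (8/9)(7/8)(6/7) = 2/3.
The prior-weighted likelihoods are 1/17 · 0 = 0, 4/17 · 0 = 0, 3/17 · 1/84 = 1/476, 4/17 · 5/21 = 20/357, 3/17 · 5/12 = 5/68, 2/17 · 2/3 = 4/51; summing to 25/119.
By Bayes' rule, P(r = 8 | data) = (4/51) / (25/119) = 28/75.

0.373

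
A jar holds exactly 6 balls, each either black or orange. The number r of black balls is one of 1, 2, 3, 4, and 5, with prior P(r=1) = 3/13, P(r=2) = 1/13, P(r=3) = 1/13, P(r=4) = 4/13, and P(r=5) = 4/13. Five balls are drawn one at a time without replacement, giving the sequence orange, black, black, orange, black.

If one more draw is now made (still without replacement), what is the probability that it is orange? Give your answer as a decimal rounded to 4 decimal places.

0.1579

For each hypothesis, P(data | H) works out to: P(data | r = 1) = (5/6)(1/5)(0/4) = 0; P(data | r = 2) = (4/6)(2/5)(1/4)(3/3)(0/2) = 0; P(data | r = 3) = (3/6)(3/5)(2/4)(2/3)(1/2) = 1/20; P(data | r = 4) = (2/6)(4/5)(3/4)(1/3)(2/2) = 1/15; P(data | r = 5) = (1/6)(5/5)(4/4)(0/3) = 0.
Weighting by the prior gives 3/13 · 0 = 0, 1/13 · 0 = 0, 1/13 · 1/20 = 1/260, 4/13 · 1/15 = 4/195, 4/13 · 0 = 0; summing to 19/780.
The posterior is then P(r = 1 | data) = 0, P(r = 2 | data) = 0, P(r = 3 | data) = 3/19, P(r = 4 | data) = 16/19, P(r = 5 | data) = 0.
The predictive probability is P(orange next | data) = (1)(3/19) + (0)(16/19) = 3/19.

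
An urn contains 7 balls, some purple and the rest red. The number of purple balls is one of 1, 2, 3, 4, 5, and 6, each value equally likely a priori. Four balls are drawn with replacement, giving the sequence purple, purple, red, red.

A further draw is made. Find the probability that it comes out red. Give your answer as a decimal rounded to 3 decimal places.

0.500

The likelihood of the observed sequence under each hypothesis: P(data | r = 1) = (1/7)(1/7)(6/7)(6/7) = 0.014994; P(data | r = 2) = (2/7)(2/7)(5/7)(5/7) = 0.041649; P(data | r = 3) = (3/7)(3/7)(4/7)(4/7) = 0.059975; P(data | r = 4) = (4/7)(4/7)(3/7)(3/7) = 0.059975; P(data | r = 5) = (5/7)(5/7)(2/7)(2/7) = 0.041649; P(data | r = 6) = (6/7)(6/7)(1/7)(1/7) = 0.014994.
Weighting by the prior gives 1/6 · 0.014994 = 0.002499, 1/6 · 0.041649 = 0.0069416, 1/6 · 0.059975 = 0.0099958, 1/6 · 0.059975 = 0.0099958, 1/6 · 0.041649 = 0.0069416, 1/6 · 0.014994 = 0.002499; summing to 0.038873.
Dividing through by the total gives posterior P(r = 1 | data) = 0.064286, P(r = 2 | data) = 0.17857, P(r = 3 | data) = 0.25714, P(r = 4 | data) = 0.25714, P(r = 5 | data) = 0.17857, P(r = 6 | data) = 0.064286.
So P(red next | data) = Σ P(red next | H) P(H | data) = (6/7)(0.064286) + (5/7)(0.17857) + (4/7)(0.25714) + (3/7)(0.25714) + (2/7)(0.17857) + (1/7)(0.064286) = 0.5.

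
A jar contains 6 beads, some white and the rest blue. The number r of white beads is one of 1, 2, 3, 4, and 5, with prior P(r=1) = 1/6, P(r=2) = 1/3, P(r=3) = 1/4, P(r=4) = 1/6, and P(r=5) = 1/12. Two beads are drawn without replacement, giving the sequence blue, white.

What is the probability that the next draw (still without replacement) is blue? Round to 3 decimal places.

For each hypothesis, P(data | H) works out to: P(data | r = 1) = (5/6)(1/5) = 1/6; P(data | r = 2) = (4/6)(2/5) = 4/15; P(data | r = 3) = (3/6)(3/5) = 3/10; P(data | r = 4) = (2/6)(4/5) = 4/15; P(data | r = 5) = (1/6)(5/5) = 1/6.
Multiplying each by its prior: 1/6 · 1/6 = 1/36, 1/3 · 4/15 = 4/45, 1/4 · 3/10 = 3/40, 1/6 · 4/15 = 2/45, 1/12 · 1/6 = 1/72; with total 1/4.
Dividing through by the total gives posterior P(r = 1 | data) = 1/9, P(r = 2 | data) = 16/45, P(r = 3 | data) = 3/10, P(r = 4 | data) = 8/45, P(r = 5 | data) = 1/18.
Averaging over the posterior, P(blue next | data) = (1)(1/9) + (3/4)(16/45) + (1/2)(3/10) + (1/4)(8/45) + (0)(1/18) = 103/180.

0.572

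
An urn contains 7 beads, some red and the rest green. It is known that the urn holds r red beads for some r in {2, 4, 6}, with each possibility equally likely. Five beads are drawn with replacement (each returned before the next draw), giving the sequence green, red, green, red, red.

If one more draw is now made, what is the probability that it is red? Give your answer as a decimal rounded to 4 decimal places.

0.5760

For each hypothesis, P(data | H) works out to: P(data | r = 2) = (5/7)(2/7)(5/7)(2/7)(2/7) = 0.0119; P(data | r = 4) = (3/7)(4/7)(3/7)(4/7)(4/7) = 0.034271; P(data | r = 6) = (1/7)(6/7)(1/7)(6/7)(6/7) = 0.012852.
The prior-weighted likelihoods are 1/3 · 0.0119 = 0.0039666, 1/3 · 0.034271 = 0.011424, 1/3 · 0.012852 = 0.0042839; with total 0.019674.
The posterior is then P(r = 2 | data) = 0.20161, P(r = 4 | data) = 0.58065, P(r = 6 | data) = 0.21774.
So P(red next | data) = Σ P(red next | H) P(H | data) = (2/7)(0.20161) + (4/7)(0.58065) + (6/7)(0.21774) = 0.57604.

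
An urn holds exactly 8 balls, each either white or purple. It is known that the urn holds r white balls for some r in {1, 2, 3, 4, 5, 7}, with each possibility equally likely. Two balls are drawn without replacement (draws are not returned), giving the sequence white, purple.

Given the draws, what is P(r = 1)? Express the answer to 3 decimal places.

0.097

Compute the likelihood of the observed sequence for each case: P(data | r = 1) = (1/8)(7/7) = 1/8; P(data | r = 2) = (2/8)(6/7) = 3/14; P(data | r = 3) = (3/8)(5/7) = 15/56; P(data | r = 4) = (4/8)(4/7) = 2/7; P(data | r = 5) = (5/8)(3/7) = 15/56; P(data | r = 7) = (7/8)(1/7) = 1/8.
The prior-weighted likelihoods are 1/6 · 1/8 = 1/48, 1/6 · 3/14 = 1/28, 1/6 · 15/56 = 5/112, 1/6 · 2/7 = 1/21, 1/6 · 15/56 = 5/112, 1/6 · 1/8 = 1/48; these sum to 3/14.
Hence P(r = 1 | data) = (1/48) / (3/14) = 7/72.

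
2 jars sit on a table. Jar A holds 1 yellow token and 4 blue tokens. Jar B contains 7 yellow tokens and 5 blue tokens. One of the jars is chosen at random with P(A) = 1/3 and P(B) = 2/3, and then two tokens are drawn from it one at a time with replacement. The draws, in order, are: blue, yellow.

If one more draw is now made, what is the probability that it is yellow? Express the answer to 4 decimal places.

The likelihood of the observed sequence under each hypothesis: P(data | jar A) = (4/5)(1/5) = 0.16; P(data | jar B) = (5/12)(7/12) = 0.24306.
The prior-weighted likelihoods are 1/3 · 0.16 = 0.053333, 2/3 · 0.24306 = 0.16204; these sum to 0.21537.
The posterior is then P(jar A | data) = 0.24764, P(jar B | data) = 0.75236.
So P(yellow next | data) = Σ P(yellow next | H) P(H | data) = (1/5)(0.24764) + (7/12)(0.75236) = 0.48841.

0.4884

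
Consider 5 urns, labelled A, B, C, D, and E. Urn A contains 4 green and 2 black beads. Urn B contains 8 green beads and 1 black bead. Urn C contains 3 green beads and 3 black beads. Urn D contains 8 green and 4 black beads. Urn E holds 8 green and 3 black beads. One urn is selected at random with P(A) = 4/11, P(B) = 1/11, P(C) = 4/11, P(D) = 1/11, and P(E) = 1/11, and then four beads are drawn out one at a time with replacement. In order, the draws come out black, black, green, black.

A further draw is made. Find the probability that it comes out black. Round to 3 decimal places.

Compute the likelihood of the observed sequence for each case: P(data | urn A) = (2/6)(2/6)(4/6)(2/6) = 0.024691; P(data | urn B) = (1/9)(1/9)(8/9)(1/9) = 0.0012193; P(data | urn C) = (3/6)(3/6)(3/6)(3/6) = 0.0625; P(data | urn D) = (4/12)(4/12)(8/12)(4/12) = 0.024691; P(data | urn E) = (3/11)(3/11)(8/11)(3/11) = 0.014753.
Weighting by the prior gives 4/11 · 0.024691 = 0.0089787, 1/11 · 0.0012193 = 0.00011085, 4/11 · 0.0625 = 0.022727, 1/11 · 0.024691 = 0.0022447, 1/11 · 0.014753 = 0.0013412; these sum to 0.035403.
The posterior is then P(urn A | data) = 0.25362, P(urn B | data) = 0.0031311, P(urn C | data) = 0.64197, P(urn D | data) = 0.063404, P(urn E | data) = 0.037884.
Averaging over the posterior, P(black next | data) = (1/3)(0.25362) + (1/9)(0.0031311) + (1/2)(0.64197) + (1/3)(0.063404) + (3/11)(0.037884) = 0.43734.

0.437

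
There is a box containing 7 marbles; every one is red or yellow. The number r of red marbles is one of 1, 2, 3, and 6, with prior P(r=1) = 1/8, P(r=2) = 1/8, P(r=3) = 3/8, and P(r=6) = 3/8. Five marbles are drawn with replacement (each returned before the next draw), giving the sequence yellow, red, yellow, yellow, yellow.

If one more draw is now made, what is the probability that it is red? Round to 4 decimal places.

The likelihood of the observed sequence under each hypothesis: P(data | r = 1) = (6/7)(1/7)(6/7)(6/7)(6/7) = 0.077111; P(data | r = 2) = (5/7)(2/7)(5/7)(5/7)(5/7) = 0.074374; P(data | r = 3) = (4/7)(3/7)(4/7)(4/7)(4/7) = 0.045695; P(data | r = 6) = (1/7)(6/7)(1/7)(1/7)(1/7) = 0.00035699.
Weighting by the prior gives 1/8 · 0.077111 = 0.0096388, 1/8 · 0.074374 = 0.0092967, 3/8 · 0.045695 = 0.017136, 3/8 · 0.00035699 = 0.00013387; these sum to 0.036205.
Dividing through by the total gives posterior P(r = 1 | data) = 0.26623, P(r = 2 | data) = 0.25678, P(r = 3 | data) = 0.47329, P(r = 6 | data) = 0.0036976.
The predictive probability is P(red next | data) = (1/7)(0.26623) + (2/7)(0.25678) + (3/7)(0.47329) + (6/7)(0.0036976) = 0.31741.

0.3174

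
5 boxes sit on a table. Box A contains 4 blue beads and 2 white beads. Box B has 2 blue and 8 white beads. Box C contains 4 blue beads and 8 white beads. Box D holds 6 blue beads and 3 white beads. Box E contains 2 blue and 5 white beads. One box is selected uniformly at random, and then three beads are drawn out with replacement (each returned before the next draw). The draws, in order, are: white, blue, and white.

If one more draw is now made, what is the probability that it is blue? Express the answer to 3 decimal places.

0.378

The likelihood of the observed sequence under each hypothesis: P(data | box A) = (2/6)(4/6)(2/6) = 0.074074; P(data | box B) = (8/10)(2/10)(8/10) = 0.128; P(data | box C) = (8/12)(4/12)(8/12) = 0.14815; P(data | box D) = (3/9)(6/9)(3/9) = 0.074074; P(data | box E) = (5/7)(2/7)(5/7) = 0.14577.
Weighting by the prior gives 1/5 · 0.074074 = 0.014815, 1/5 · 0.128 = 0.0256, 1/5 · 0.14815 = 0.02963, 1/5 · 0.074074 = 0.014815, 1/5 · 0.14577 = 0.029155; these sum to 0.11401.
The posterior is then P(box A | data) = 0.12994, P(box B | data) = 0.22453, P(box C | data) = 0.25988, P(box D | data) = 0.12994, P(box E | data) = 0.25571.
Averaging over the posterior, P(blue next | data) = (2/3)(0.12994) + (1/5)(0.22453) + (1/3)(0.25988) + (2/3)(0.12994) + (2/7)(0.25571) = 0.37784.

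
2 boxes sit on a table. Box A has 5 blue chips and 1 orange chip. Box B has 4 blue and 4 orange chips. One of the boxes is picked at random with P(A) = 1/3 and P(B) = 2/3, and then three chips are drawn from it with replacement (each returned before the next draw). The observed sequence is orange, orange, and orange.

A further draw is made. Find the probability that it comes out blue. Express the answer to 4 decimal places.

For each hypothesis, P(data | H) works out to: P(data | box A) = (1/6)(1/6)(1/6) = 1/216; P(data | box B) = (4/8)(4/8)(4/8) = 1/8.
Multiplying each by its prior: 1/3 · 1/216 = 1/648, 2/3 · 1/8 = 1/12; summing to 55/648.
Dividing through by the total gives posterior P(box A | data) = 1/55, P(box B | data) = 54/55.
Averaging over the posterior, P(blue next | data) = (5/6)(1/55) + (1/2)(54/55) = 167/330.

0.5061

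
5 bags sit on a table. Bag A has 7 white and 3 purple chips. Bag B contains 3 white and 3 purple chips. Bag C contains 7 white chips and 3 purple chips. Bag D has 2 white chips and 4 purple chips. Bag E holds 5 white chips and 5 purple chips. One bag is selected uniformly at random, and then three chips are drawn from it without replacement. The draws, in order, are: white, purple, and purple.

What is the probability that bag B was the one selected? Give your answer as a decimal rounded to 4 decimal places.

The likelihood of the observed sequence under each hypothesis: P(data | bag A) = (7/10)(3/9)(2/8) = 7/120; P(data | bag B) = (3/6)(3/5)(2/4) = 3/20; P(data | bag C) = (7/10)(3/9)(2/8) = 7/120; P(data | bag D) = (2/6)(4/5)(3/4) = 1/5; P(data | bag E) = (5/10)(5/9)(4/8) = 5/36.
The prior-weighted likelihoods are 1/5 · 7/120 = 7/600, 1/5 · 3/20 = 3/100, 1/5 · 7/120 = 7/600, 1/5 · 1/5 = 1/25, 1/5 · 5/36 = 1/36; summing to 109/900.
By Bayes' rule, P(bag B | data) = (3/100) / (109/900) = 27/109.

0.2477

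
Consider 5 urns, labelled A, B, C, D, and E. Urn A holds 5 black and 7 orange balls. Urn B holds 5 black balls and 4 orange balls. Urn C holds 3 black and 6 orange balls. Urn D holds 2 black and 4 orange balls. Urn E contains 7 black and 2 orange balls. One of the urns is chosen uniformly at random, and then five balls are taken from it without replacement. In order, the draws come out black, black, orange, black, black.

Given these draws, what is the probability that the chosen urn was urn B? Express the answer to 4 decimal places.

Compute the likelihood of the observed sequence for each case: P(data | urn A) = (5/12)(4/11)(7/10)(3/9)(2/8) = 0.0088384; P(data | urn B) = (5/9)(4/8)(4/7)(3/6)(2/5) = 0.031746; P(data | urn C) = (3/9)(2/8)(6/7)(1/6)(0/5) = 0; P(data | urn D) = (2/6)(1/5)(4/4)(0/3) = 0; P(data | urn E) = (7/9)(6/8)(2/7)(5/6)(4/5) = 0.11111.
The prior-weighted likelihoods are 1/5 · 0.0088384 = 0.0017677, 1/5 · 0.031746 = 0.0063492, 1/5 · 0 = 0, 1/5 · 0 = 0, 1/5 · 0.11111 = 0.022222; with total 0.030339.
By Bayes' rule, P(urn B | data) = (0.0063492) / (0.030339) = 0.20927.

0.2093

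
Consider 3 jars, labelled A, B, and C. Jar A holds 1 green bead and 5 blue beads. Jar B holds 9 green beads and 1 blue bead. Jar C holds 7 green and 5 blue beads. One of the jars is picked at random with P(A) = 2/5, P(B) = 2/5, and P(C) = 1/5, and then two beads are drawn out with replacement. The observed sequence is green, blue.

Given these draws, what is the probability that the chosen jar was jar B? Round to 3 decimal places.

0.257

For each hypothesis, P(data | H) works out to: P(data | jar A) = (1/6)(5/6) = 0.13889; P(data | jar B) = (9/10)(1/10) = 0.09; P(data | jar C) = (7/12)(5/12) = 0.24306.
The prior-weighted likelihoods are 2/5 · 0.13889 = 0.055556, 2/5 · 0.09 = 0.036, 1/5 · 0.24306 = 0.048611; these sum to 0.14017.
Hence P(jar B | data) = (0.036) / (0.14017) = 0.25684.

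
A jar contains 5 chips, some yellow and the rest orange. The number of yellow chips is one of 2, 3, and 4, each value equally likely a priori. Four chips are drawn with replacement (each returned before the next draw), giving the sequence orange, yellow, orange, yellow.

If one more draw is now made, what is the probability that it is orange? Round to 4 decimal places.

For each hypothesis, P(data | H) works out to: P(data | r = 2) = (3/5)(2/5)(3/5)(2/5) = 0.0576; P(data | r = 3) = (2/5)(3/5)(2/5)(3/5) = 0.0576; P(data | r = 4) = (1/5)(4/5)(1/5)(4/5) = 0.0256.
Weighting by the prior gives 1/3 · 0.0576 = 0.0192, 1/3 · 0.0576 = 0.0192, 1/3 · 0.0256 = 0.0085333; these sum to 0.046933.
Normalising, the posterior is P(r = 2 | data) = 0.40909, P(r = 3 | data) = 0.40909, P(r = 4 | data) = 0.18182.
Averaging over the posterior, P(orange next | data) = (3/5)(0.40909) + (2/5)(0.40909) + (1/5)(0.18182) = 0.44545.

0.4455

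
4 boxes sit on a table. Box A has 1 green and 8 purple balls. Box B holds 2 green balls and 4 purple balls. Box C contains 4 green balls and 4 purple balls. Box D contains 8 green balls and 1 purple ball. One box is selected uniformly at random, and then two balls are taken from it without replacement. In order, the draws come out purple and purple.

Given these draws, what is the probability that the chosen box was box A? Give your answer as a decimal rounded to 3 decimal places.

0.559

Under each hypothesis, the probability of the observed sequence is: P(data | box A) = (8/9)(7/8) = 0.77778; P(data | box B) = (4/6)(3/5) = 0.4; P(data | box C) = (4/8)(3/7) = 0.21429; P(data | box D) = (1/9)(0/8) = 0.
The prior-weighted likelihoods are 1/4 · 0.77778 = 0.19444, 1/4 · 0.4 = 0.1, 1/4 · 0.21429 = 0.053571, 1/4 · 0 = 0; with total 0.34802.
By Bayes' rule, P(box A | data) = (0.19444) / (0.34802) = 0.55872.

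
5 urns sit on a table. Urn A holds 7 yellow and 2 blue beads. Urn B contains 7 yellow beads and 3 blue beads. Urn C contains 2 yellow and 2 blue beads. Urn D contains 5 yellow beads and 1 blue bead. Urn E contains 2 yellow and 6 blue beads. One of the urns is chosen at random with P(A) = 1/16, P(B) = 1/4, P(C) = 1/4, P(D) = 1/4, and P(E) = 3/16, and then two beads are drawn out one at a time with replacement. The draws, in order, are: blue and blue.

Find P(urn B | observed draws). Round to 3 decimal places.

For each hypothesis, P(data | H) works out to: P(data | urn A) = (2/9)(2/9) = 0.049383; P(data | urn B) = (3/10)(3/10) = 0.09; P(data | urn C) = (2/4)(2/4) = 0.25; P(data | urn D) = (1/6)(1/6) = 0.027778; P(data | urn E) = (6/8)(6/8) = 0.5625.
Multiplying each by its prior: 1/16 · 0.049383 = 0.0030864, 1/4 · 0.09 = 0.0225, 1/4 · 0.25 = 0.0625, 1/4 · 0.027778 = 0.0069444, 3/16 · 0.5625 = 0.10547; these sum to 0.2005.
Therefore the posterior P(urn B | data) = (0.0225) / (0.2005) = 0.11222.

0.112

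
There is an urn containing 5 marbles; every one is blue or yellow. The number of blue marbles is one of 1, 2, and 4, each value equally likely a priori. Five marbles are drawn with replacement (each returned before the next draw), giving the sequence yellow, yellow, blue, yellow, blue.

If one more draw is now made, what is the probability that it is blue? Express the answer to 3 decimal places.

The likelihood of the observed sequence under each hypothesis: P(data | r = 1) = (4/5)(4/5)(1/5)(4/5)(1/5) = 0.02048; P(data | r = 2) = (3/5)(3/5)(2/5)(3/5)(2/5) = 0.03456; P(data | r = 4) = (1/5)(1/5)(4/5)(1/5)(4/5) = 0.00512.
The prior-weighted likelihoods are 1/3 · 0.02048 = 0.0068267, 1/3 · 0.03456 = 0.01152, 1/3 · 0.00512 = 0.0017067; summing to 0.020053.
The posterior is then P(r = 1 | data) = 0.34043, P(r = 2 | data) = 0.57447, P(r = 4 | data) = 0.085106.
Averaging over the posterior, P(blue next | data) = (1/5)(0.34043) + (2/5)(0.57447) + (4/5)(0.085106) = 0.36596.

0.366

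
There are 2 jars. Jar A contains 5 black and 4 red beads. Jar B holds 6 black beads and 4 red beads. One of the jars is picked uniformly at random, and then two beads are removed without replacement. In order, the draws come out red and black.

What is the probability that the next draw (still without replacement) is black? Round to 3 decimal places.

0.598

Under each hypothesis, the probability of the observed sequence is: P(data | jar A) = (4/9)(5/8) = 5/18; P(data | jar B) = (4/10)(6/9) = 4/15.
Multiplying each by its prior: 1/2 · 5/18 = 5/36, 1/2 · 4/15 = 2/15; these sum to 49/180.
The posterior is then P(jar A | data) = 25/49, P(jar B | data) = 24/49.
Averaging over the posterior, P(black next | data) = (4/7)(25/49) + (5/8)(24/49) = 205/343.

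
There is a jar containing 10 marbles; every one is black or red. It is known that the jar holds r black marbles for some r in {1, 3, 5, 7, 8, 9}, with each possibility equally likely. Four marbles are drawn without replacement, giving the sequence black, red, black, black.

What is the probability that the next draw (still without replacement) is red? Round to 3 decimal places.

0.263

Under each hypothesis, the probability of the observed sequence is: P(data | r = 1) = (1/10)(9/9)(0/8) = 0; P(data | r = 3) = (3/10)(7/9)(2/8)(1/7) = 0.0083333; P(data | r = 5) = (5/10)(5/9)(4/8)(3/7) = 0.059524; P(data | r = 7) = (7/10)(3/9)(6/8)(5/7) = 0.125; P(data | r = 8) = (8/10)(2/9)(7/8)(6/7) = 0.13333; P(data | r = 9) = (9/10)(1/9)(8/8)(7/7) = 0.1.
Multiplying each by its prior: 1/6 · 0 = 0, 1/6 · 0.0083333 = 0.0013889, 1/6 · 0.059524 = 0.0099206, 1/6 · 0.125 = 0.020833, 1/6 · 0.13333 = 0.022222, 1/6 · 0.1 = 0.016667; these sum to 0.071032.
Normalising, the posterior is P(r = 1 | data) = 0, P(r = 3 | data) = 0.019553, P(r = 5 | data) = 0.13966, P(r = 7 | data) = 0.2933, P(r = 8 | data) = 0.31285, P(r = 9 | data) = 0.23464.
The predictive probability is P(red next | data) = (1)(0.019553) + (2/3)(0.13966) + (1/3)(0.2933) + (1/6)(0.31285) + (0)(0.23464) = 0.26257.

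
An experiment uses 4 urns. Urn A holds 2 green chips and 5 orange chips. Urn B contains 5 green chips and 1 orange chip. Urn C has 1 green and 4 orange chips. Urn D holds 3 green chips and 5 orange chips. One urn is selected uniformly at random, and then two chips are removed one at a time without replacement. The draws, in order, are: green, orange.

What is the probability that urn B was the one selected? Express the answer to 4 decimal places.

Under each hypothesis, the probability of the observed sequence is: P(data | urn A) = (2/7)(5/6) = 0.2381; P(data | urn B) = (5/6)(1/5) = 0.16667; P(data | urn C) = (1/5)(4/4) = 0.2; P(data | urn D) = (3/8)(5/7) = 0.26786.
The prior-weighted likelihoods are 1/4 · 0.2381 = 0.059524, 1/4 · 0.16667 = 0.041667, 1/4 · 0.2 = 0.05, 1/4 · 0.26786 = 0.066964; these sum to 0.21815.
So P(urn B | data) = (0.041667) / (0.21815) = 0.191.

0.1910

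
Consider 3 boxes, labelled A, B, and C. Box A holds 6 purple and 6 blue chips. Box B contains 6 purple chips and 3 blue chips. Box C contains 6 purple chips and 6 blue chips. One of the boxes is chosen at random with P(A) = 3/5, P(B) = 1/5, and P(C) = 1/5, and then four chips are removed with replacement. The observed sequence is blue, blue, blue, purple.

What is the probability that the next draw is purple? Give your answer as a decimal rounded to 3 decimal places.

Compute the likelihood of the observed sequence for each case: P(data | box A) = (6/12)(6/12)(6/12)(6/12) = 0.0625; P(data | box B) = (3/9)(3/9)(3/9)(6/9) = 0.024691; P(data | box C) = (6/12)(6/12)(6/12)(6/12) = 0.0625.
Weighting by the prior gives 3/5 · 0.0625 = 0.0375, 1/5 · 0.024691 = 0.0049383, 1/5 · 0.0625 = 0.0125; these sum to 0.054938.
Normalising, the posterior is P(box A | data) = 0.68258, P(box B | data) = 0.089888, P(box C | data) = 0.22753.
Averaging over the posterior, P(purple next | data) = (1/2)(0.68258) + (2/3)(0.089888) + (1/2)(0.22753) = 0.51498.

0.515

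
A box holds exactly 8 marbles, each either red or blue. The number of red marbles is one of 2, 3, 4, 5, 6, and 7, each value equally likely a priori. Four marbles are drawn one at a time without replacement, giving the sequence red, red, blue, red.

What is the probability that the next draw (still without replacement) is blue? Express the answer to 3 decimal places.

0.333

For each hypothesis, P(data | H) works out to: P(data | r = 2) = (2/8)(1/7)(6/6)(0/5) = 0; P(data | r = 3) = (3/8)(2/7)(5/6)(1/5) = 1/56; P(data | r = 4) = (4/8)(3/7)(4/6)(2/5) = 2/35; P(data | r = 5) = (5/8)(4/7)(3/6)(3/5) = 3/28; P(data | r = 6) = (6/8)(5/7)(2/6)(4/5) = 1/7; P(data | r = 7) = (7/8)(6/7)(1/6)(5/5) = 1/8.
The prior-weighted likelihoods are 1/6 · 0 = 0, 1/6 · 1/56 = 1/336, 1/6 · 2/35 = 1/105, 1/6 · 3/28 = 1/56, 1/6 · 1/7 = 1/42, 1/6 · 1/8 = 1/48; these sum to 3/40.
Normalising, the posterior is P(r = 2 | data) = 0, P(r = 3 | data) = 5/126, P(r = 4 | data) = 8/63, P(r = 5 | data) = 5/21, P(r = 6 | data) = 20/63, P(r = 7 | data) = 5/18.
So P(blue next | data) = Σ P(blue next | H) P(H | data) = (1)(5/126) + (3/4)(8/63) + (1/2)(5/21) + (1/4)(20/63) + (0)(5/18) = 1/3.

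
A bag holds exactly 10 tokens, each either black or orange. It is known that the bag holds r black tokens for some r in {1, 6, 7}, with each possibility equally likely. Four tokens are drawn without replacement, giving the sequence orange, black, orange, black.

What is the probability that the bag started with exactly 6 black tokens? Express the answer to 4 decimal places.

Compute the likelihood of the observed sequence for each case: P(data | r = 1) = (9/10)(1/9)(8/8)(0/7) = 0; P(data | r = 6) = (4/10)(6/9)(3/8)(5/7) = 1/14; P(data | r = 7) = (3/10)(7/9)(2/8)(6/7) = 1/20.
Multiplying each by its prior: 1/3 · 0 = 0, 1/3 · 1/14 = 1/42, 1/3 · 1/20 = 1/60; with total 17/420.
By Bayes' rule, P(r = 6 | data) = (1/42) / (17/420) = 10/17.

0.5882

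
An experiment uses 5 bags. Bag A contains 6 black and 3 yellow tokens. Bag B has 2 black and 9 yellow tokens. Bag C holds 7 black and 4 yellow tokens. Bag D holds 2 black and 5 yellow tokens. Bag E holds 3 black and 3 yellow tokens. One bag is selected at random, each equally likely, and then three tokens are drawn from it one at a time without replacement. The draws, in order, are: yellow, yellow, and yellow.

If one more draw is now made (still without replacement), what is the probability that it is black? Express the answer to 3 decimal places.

0.401

Under each hypothesis, the probability of the observed sequence is: P(data | bag A) = (3/9)(2/8)(1/7) = 1/84; P(data | bag B) = (9/11)(8/10)(7/9) = 28/55; P(data | bag C) = (4/11)(3/10)(2/9) = 4/165; P(data | bag D) = (5/7)(4/6)(3/5) = 2/7; P(data | bag E) = (3/6)(2/5)(1/4) = 1/20.
Multiplying each by its prior: 1/5 · 1/84 = 1/420, 1/5 · 28/55 = 28/275, 1/5 · 4/165 = 4/825, 1/5 · 2/7 = 2/35, 1/5 · 1/20 = 1/100; summing to 37/210.
The posterior is then P(bag A | data) = 0.013514, P(bag B | data) = 0.57789, P(bag C | data) = 0.027518, P(bag D | data) = 0.32432, P(bag E | data) = 0.056757.
The predictive probability is P(black next | data) = (1)(0.013514) + (1/4)(0.57789) + (7/8)(0.027518) + (1/2)(0.32432) + (1)(0.056757) = 0.40098.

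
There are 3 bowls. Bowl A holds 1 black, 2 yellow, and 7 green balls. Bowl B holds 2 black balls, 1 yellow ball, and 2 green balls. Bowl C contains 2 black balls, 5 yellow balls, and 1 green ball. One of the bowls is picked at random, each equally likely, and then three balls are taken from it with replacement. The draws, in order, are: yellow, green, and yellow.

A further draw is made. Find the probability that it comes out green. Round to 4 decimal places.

The likelihood of the observed sequence under each hypothesis: P(data | bowl A) = (2/10)(7/10)(2/10) = 0.028; P(data | bowl B) = (1/5)(2/5)(1/5) = 0.016; P(data | bowl C) = (5/8)(1/8)(5/8) = 0.048828.
Weighting by the prior gives 1/3 · 0.028 = 0.0093333, 1/3 · 0.016 = 0.0053333, 1/3 · 0.048828 = 0.016276; with total 0.030943.
Dividing through by the total gives posterior P(bowl A | data) = 0.30163, P(bowl B | data) = 0.17236, P(bowl C | data) = 0.52601.
So P(green next | data) = Σ P(green next | H) P(H | data) = (7/10)(0.30163) + (2/5)(0.17236) + (1/8)(0.52601) = 0.34584.

0.3458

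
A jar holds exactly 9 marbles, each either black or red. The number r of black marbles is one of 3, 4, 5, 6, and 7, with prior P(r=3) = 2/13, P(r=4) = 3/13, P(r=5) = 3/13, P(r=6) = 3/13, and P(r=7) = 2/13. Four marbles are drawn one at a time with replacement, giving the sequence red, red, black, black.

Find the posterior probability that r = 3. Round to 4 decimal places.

0.1469

The likelihood of the observed sequence under each hypothesis: P(data | r = 3) = (6/9)(6/9)(3/9)(3/9) = 0.049383; P(data | r = 4) = (5/9)(5/9)(4/9)(4/9) = 0.060966; P(data | r = 5) = (4/9)(4/9)(5/9)(5/9) = 0.060966; P(data | r = 6) = (3/9)(3/9)(6/9)(6/9) = 0.049383; P(data | r = 7) = (2/9)(2/9)(7/9)(7/9) = 0.029873.
The prior-weighted likelihoods are 2/13 · 0.049383 = 0.0075973, 3/13 · 0.060966 = 0.014069, 3/13 · 0.060966 = 0.014069, 3/13 · 0.049383 = 0.011396, 2/13 · 0.029873 = 0.0045959; with total 0.051728.
Therefore the posterior P(r = 3 | data) = (0.0075973) / (0.051728) = 0.14687.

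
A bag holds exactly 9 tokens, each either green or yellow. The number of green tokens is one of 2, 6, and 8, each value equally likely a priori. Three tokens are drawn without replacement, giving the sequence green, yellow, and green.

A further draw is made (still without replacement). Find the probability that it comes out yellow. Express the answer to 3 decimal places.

0.275

Compute the likelihood of the observed sequence for each case: P(data | r = 2) = (2/9)(7/8)(1/7) = 1/36; P(data | r = 6) = (6/9)(3/8)(5/7) = 5/28; P(data | r = 8) = (8/9)(1/8)(7/7) = 1/9.
Multiplying each by its prior: 1/3 · 1/36 = 1/108, 1/3 · 5/28 = 5/84, 1/3 · 1/9 = 1/27; summing to 20/189.
The posterior is then P(r = 2 | data) = 7/80, P(r = 6 | data) = 9/16, P(r = 8 | data) = 7/20.
So P(yellow next | data) = Σ P(yellow next | H) P(H | data) = (1)(7/80) + (1/3)(9/16) + (0)(7/20) = 11/40.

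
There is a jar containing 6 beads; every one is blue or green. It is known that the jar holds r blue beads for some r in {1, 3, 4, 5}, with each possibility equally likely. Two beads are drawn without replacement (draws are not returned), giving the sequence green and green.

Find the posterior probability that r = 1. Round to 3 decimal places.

For each hypothesis, P(data | H) works out to: P(data | r = 1) = (5/6)(4/5) = 2/3; P(data | r = 3) = (3/6)(2/5) = 1/5; P(data | r = 4) = (2/6)(1/5) = 1/15; P(data | r = 5) = (1/6)(0/5) = 0.
The prior-weighted likelihoods are 1/4 · 2/3 = 1/6, 1/4 · 1/5 = 1/20, 1/4 · 1/15 = 1/60, 1/4 · 0 = 0; summing to 7/30.
So P(r = 1 | data) = (1/6) / (7/30) = 5/7.

0.714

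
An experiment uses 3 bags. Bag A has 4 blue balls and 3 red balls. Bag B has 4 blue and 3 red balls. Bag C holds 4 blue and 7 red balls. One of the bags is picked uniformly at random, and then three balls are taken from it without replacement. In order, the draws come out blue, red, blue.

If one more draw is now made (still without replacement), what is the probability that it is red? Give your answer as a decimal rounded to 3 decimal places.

For each hypothesis, P(data | H) works out to: P(data | bag A) = (4/7)(3/6)(3/5) = 0.17143; P(data | bag B) = (4/7)(3/6)(3/5) = 0.17143; P(data | bag C) = (4/11)(7/10)(3/9) = 0.084848.
The prior-weighted likelihoods are 1/3 · 0.17143 = 0.057143, 1/3 · 0.17143 = 0.057143, 1/3 · 0.084848 = 0.028283; summing to 0.14257.
Normalising, the posterior is P(bag A | data) = 0.40081, P(bag B | data) = 0.40081, P(bag C | data) = 0.19838.
So P(red next | data) = Σ P(red next | H) P(H | data) = (1/2)(0.40081) + (1/2)(0.40081) + (3/4)(0.19838) = 0.5496.

0.550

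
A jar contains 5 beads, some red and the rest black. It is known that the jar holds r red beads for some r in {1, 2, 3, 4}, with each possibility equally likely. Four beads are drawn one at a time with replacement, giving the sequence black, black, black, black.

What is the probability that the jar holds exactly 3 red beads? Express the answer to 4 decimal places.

0.0452

For each hypothesis, P(data | H) works out to: P(data | r = 1) = (4/5)(4/5)(4/5)(4/5) = 0.4096; P(data | r = 2) = (3/5)(3/5)(3/5)(3/5) = 0.1296; P(data | r = 3) = (2/5)(2/5)(2/5)(2/5) = 0.0256; P(data | r = 4) = (1/5)(1/5)(1/5)(1/5) = 0.0016.
Weighting by the prior gives 1/4 · 0.4096 = 0.1024, 1/4 · 0.1296 = 0.0324, 1/4 · 0.0256 = 0.0064, 1/4 · 0.0016 = 0.0004; with total 0.1416.
Hence P(r = 3 | data) = (0.0064) / (0.1416) = 0.045198.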